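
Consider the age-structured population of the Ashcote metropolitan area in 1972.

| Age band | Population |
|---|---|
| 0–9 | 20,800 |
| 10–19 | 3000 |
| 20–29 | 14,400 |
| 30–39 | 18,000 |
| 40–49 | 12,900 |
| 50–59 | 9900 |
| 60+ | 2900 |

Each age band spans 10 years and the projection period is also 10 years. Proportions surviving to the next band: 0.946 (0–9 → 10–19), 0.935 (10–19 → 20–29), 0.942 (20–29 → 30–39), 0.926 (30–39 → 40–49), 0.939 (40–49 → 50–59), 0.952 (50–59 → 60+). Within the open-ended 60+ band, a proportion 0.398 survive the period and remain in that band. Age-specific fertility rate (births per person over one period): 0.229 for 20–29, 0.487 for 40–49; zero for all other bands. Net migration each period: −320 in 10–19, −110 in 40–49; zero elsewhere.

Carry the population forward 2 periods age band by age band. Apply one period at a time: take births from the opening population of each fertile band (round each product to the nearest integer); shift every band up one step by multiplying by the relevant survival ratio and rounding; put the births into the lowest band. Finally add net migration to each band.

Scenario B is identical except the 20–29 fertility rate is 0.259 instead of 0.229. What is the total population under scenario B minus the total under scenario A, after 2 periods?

— Period 1 —
Births: 14400 * 0.229 = 3298, 12900 * 0.487 = 6282 ⇒ total 9580
10–19: 20800 * 0.946 = 19677
20–29: 3000 * 0.935 = 2805
30–39: 14400 * 0.942 = 13565
40–49: 18000 * 0.926 = 16668
50–59: 12900 * 0.939 = 12113
60+: 9900 * 0.952 + 2900 * 0.398 = 9425 + 1154 = 10579
Net migration: 10–19 − 320 → 19357; 40–49 − 110 → 16558
Giving 9580 / 19357 / 2805 / 13565 / 16558 / 12113 / 10579.
— Period 2 —
Births: 2805 * 0.229 = 642, 16558 * 0.487 = 8064 ⇒ total 8706
10–19: 9580 * 0.946 = 9063
20–29: 19357 * 0.935 = 18099
30–39: 2805 * 0.942 = 2642
40–49: 13565 * 0.926 = 12561
50–59: 16558 * 0.939 = 15548
60+: 12113 * 0.952 + 10579 * 0.398 = 11532 + 4210 = 15742
Net migration: 10–19 − 320 → 8743; 40–49 − 110 → 12451
Giving 8706 / 8743 / 18099 / 2642 / 12451 / 15548 / 15742.
Scenario A total after 2 periods: 81931
Scenario B projection —
— Period 1 —
Births: 14400 * 0.259 = 3730, 12900 * 0.487 = 6282 ⇒ total 10012
10–19: 20800 * 0.946 = 19677
20–29: 3000 * 0.935 = 2805
30–39: 14400 * 0.942 = 13565
40–49: 18000 * 0.926 = 16668
50–59: 12900 * 0.939 = 12113
60+: 9900 * 0.952 + 2900 * 0.398 = 9425 + 1154 = 10579
Net migration: 10–19 − 320 → 19357; 40–49 − 110 → 16558
Giving 10012 / 19357 / 2805 / 13565 / 16558 / 12113 / 10579.
— Period 2 —
Births: 2805 * 0.259 = 726, 16558 * 0.487 = 8064 ⇒ total 8790
10–19: 10012 * 0.946 = 9471
20–29: 19357 * 0.935 = 18099
30–39: 2805 * 0.942 = 2642
40–49: 13565 * 0.926 = 12561
50–59: 16558 * 0.939 = 15548
60+: 12113 * 0.952 + 10579 * 0.398 = 11532 + 4210 = 15742
Net migration: 10–19 − 320 → 9151; 40–49 − 110 → 12451
Giving 8790 / 9151 / 18099 / 2642 / 12451 / 15548 / 15742.
Scenario B total after 2 periods: 82423
Difference B − A = 82423 − 81931 = 492

492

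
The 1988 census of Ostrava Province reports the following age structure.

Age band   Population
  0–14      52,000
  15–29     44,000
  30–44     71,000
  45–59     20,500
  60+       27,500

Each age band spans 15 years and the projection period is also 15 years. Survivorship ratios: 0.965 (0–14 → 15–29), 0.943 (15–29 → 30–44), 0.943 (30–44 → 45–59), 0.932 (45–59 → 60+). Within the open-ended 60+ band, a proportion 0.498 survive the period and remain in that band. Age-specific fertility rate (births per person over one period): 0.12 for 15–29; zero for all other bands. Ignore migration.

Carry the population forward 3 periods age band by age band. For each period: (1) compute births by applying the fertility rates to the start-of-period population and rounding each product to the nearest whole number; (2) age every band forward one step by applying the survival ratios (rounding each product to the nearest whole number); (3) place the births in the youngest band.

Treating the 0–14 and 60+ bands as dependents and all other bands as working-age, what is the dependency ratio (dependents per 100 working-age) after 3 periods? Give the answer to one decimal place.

[period 1]
Births: 44000 * 0.12 = 5280
15–29: 52000 * 0.965 = 50180
30–44: 44000 * 0.943 = 41492
45–59: 71000 * 0.943 = 66953
60+: 20500 * 0.932 + 27500 * 0.498 = 19106 + 13695 = 32801
→ [5280, 50180, 41492, 66953, 32801]
[period 2]
Births: 50180 * 0.12 = 6022
15–29: 5280 * 0.965 = 5095
30–44: 50180 * 0.943 = 47320
45–59: 41492 * 0.943 = 39127
60+: 66953 * 0.932 + 32801 * 0.498 = 62400 + 16335 = 78735
→ [6022, 5095, 47320, 39127, 78735]
[period 3]
Births: 5095 * 0.12 = 611
15–29: 6022 * 0.965 = 5811
30–44: 5095 * 0.943 = 4805
45–59: 47320 * 0.943 = 44623
60+: 39127 * 0.932 + 78735 * 0.498 = 36466 + 39210 = 75676
→ [611, 5811, 4805, 44623, 75676]
Dependents (band 0–14 + band 60+) = 611 + 75676 = 76287; working-age = 55239; ratio = 76287/55239 × 100 = 138.1

138.1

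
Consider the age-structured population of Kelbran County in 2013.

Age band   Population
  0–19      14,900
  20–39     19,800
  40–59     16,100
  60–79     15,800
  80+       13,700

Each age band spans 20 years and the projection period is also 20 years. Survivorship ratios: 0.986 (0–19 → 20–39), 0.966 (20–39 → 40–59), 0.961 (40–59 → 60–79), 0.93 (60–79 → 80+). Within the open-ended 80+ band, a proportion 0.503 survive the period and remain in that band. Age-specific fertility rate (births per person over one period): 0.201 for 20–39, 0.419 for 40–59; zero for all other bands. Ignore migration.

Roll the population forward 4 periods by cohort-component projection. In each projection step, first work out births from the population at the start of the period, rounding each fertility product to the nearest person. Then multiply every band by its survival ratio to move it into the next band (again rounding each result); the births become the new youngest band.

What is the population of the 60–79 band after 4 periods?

Let band 1 be 0–19 through band 5 = 80+.
— Period 1 —
Births: 19800 * 0.201 = 3980  |  16100 * 0.419 = 6746 → total 10726
Band 2: 14900 * 0.986 = 14691
Band 3: 19800 * 0.966 = 19127
Band 4: 16100 * 0.961 = 15472
Band 5: 15800 * 0.93 + 13700 * 0.503 = 14694 + 6891 = 21585
End of period: [10726, 14691, 19127, 15472, 21585]
— Period 2 —
Births: 14691 * 0.201 = 2953  |  19127 * 0.419 = 8014 → total 10967
Band 2: 10726 * 0.986 = 10576
Band 3: 14691 * 0.966 = 14192
Band 4: 19127 * 0.961 = 18381
Band 5: 15472 * 0.93 + 21585 * 0.503 = 14389 + 10857 = 25246
End of period: [10967, 10576, 14192, 18381, 25246]
— Period 3 —
Births: 10576 * 0.201 = 2126  |  14192 * 0.419 = 5946 → total 8072
Band 2: 10967 * 0.986 = 10813
Band 3: 10576 * 0.966 = 10216
Band 4: 14192 * 0.961 = 13639
Band 5: 18381 * 0.93 + 25246 * 0.503 = 17094 + 12699 = 29793
End of period: [8072, 10813, 10216, 13639, 29793]
— Period 4 —
Births: 10813 * 0.201 = 2173  |  10216 * 0.419 = 4281 → total 6454
Band 2: 8072 * 0.986 = 7959
Band 3: 10813 * 0.966 = 10445
Band 4: 10216 * 0.961 = 9818
Band 5: 13639 * 0.93 + 29793 * 0.503 = 12684 + 14986 = 27670
End of period: [6454, 7959, 10445, 9818, 27670]

9818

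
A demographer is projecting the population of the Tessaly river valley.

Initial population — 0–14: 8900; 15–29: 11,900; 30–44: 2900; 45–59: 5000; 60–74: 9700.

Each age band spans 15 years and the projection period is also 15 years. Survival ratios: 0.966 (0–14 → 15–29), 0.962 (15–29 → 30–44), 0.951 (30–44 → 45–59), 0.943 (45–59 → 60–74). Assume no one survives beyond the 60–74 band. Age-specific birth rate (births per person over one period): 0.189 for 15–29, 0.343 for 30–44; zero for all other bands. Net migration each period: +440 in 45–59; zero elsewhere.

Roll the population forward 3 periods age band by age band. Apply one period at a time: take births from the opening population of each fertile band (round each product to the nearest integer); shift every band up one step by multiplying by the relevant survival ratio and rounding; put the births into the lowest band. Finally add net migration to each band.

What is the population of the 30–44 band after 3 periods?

Call the groups 1 to 5, youngest first.
[period 1]
Births: 11900 × 0.189 = 2249 ; 2900 × 0.343 = 995 → 3244
Group 2: 8900 × 0.966 = 8597
Group 3: 11900 × 0.962 = 11448
Group 4: 2900 × 0.951 = 2758
Group 5: 5000 × 0.943 = 4715
Net migration: Group 4 + 440 → 3198
Giving 3244 / 8597 / 11448 / 3198 / 4715.
[period 2]
Births: 8597 × 0.189 = 1625 ; 11448 × 0.343 = 3927 → 5552
Group 2: 3244 × 0.966 = 3134
Group 3: 8597 × 0.962 = 8270
Group 4: 11448 × 0.951 = 10887
Group 5: 3198 × 0.943 = 3016
Net migration: Group 4 + 440 → 11327
Giving 5552 / 3134 / 8270 / 11327 / 3016.
[period 3]
Births: 3134 × 0.189 = 592 ; 8270 × 0.343 = 2837 → 3429
Group 2: 5552 × 0.966 = 5363
Group 3: 3134 × 0.962 = 3015
Group 4: 8270 × 0.951 = 7865
Group 5: 11327 × 0.943 = 10681
Net migration: Group 4 + 440 → 8305
Giving 3429 / 5363 / 3015 / 8305 / 10681.

3015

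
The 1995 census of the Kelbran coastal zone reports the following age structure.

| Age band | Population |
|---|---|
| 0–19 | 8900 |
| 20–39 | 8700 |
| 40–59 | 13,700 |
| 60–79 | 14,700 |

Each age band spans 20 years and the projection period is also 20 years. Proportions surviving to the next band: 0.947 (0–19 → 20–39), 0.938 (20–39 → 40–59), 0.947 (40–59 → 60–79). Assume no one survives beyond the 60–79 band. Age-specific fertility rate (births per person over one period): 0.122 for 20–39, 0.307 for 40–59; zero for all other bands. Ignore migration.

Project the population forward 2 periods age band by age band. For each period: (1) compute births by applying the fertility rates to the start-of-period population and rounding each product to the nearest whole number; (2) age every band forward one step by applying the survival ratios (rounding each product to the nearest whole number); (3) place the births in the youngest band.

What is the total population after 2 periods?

24154

Call the bands 1 to 4, youngest first.
[period 1]
Births: 8700 × 0.122 = 1061, 13700 × 0.307 = 4206 — total 5267
Band 2: 8900 × 0.947 = 8428
Band 3: 8700 × 0.938 = 8161
Band 4: 13700 × 0.947 = 12974
End of period: [5267, 8428, 8161, 12974]
[period 2]
Births: 8428 × 0.122 = 1028, 8161 × 0.307 = 2505 — total 3533
Band 2: 5267 × 0.947 = 4988
Band 3: 8428 × 0.938 = 7905
Band 4: 8161 × 0.947 = 7728
End of period: [3533, 4988, 7905, 7728]
Total after period 2: 3533 + 4988 + 7905 + 7728 = 24154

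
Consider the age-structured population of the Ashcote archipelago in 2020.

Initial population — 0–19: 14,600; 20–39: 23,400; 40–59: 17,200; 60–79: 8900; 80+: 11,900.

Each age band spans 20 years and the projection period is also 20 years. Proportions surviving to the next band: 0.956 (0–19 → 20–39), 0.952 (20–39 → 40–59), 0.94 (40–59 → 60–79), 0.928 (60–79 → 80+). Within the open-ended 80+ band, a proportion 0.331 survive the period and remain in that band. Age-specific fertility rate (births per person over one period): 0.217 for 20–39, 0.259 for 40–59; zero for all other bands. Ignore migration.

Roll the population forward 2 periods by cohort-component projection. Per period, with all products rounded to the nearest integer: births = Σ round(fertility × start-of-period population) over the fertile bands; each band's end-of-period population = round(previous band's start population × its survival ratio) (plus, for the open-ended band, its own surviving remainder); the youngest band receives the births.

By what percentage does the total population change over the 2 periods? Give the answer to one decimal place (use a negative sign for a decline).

-6.3

Call the bands 1 to 5, youngest first.
After projecting period 1:
Births: 23400 * 0.217 = 5078, 17200 * 0.259 = 4455 → total 9533
Band 2: 14600 * 0.956 = 13958
Band 3: 23400 * 0.952 = 22277
Band 4: 17200 * 0.94 = 16168
Band 5: 8900 * 0.928 + 11900 * 0.331 = 8259 + 3939 = 12198
End of period: [9533, 13958, 22277, 16168, 12198]
After projecting period 2:
Births: 13958 * 0.217 = 3029, 22277 * 0.259 = 5770 → total 8799
Band 2: 9533 * 0.956 = 9114
Band 3: 13958 * 0.952 = 13288
Band 4: 22277 * 0.94 = 20940
Band 5: 16168 * 0.928 + 12198 * 0.331 = 15004 + 4038 = 19042
End of period: [8799, 9114, 13288, 20940, 19042]
Total: 76000 → 71183; change = -4817; percentage change = -6.3%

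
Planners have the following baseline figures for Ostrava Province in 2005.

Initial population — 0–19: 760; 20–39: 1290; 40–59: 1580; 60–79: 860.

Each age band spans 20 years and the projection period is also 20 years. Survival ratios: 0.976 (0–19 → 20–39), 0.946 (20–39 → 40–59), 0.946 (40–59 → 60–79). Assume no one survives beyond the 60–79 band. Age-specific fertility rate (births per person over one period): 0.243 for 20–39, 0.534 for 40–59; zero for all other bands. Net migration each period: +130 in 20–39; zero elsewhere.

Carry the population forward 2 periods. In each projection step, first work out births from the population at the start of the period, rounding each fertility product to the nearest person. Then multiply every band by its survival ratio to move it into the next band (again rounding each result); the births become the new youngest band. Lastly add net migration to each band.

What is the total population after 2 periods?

4101

Period 1:
Births: 1290 × 0.243 = 313, 1580 × 0.534 = 844 → total 1157
20–39: 760 × 0.976 = 742
40–59: 1290 × 0.946 = 1220
60–79: 1580 × 0.946 = 1495
Net migration: 20–39 + 130 → 872
→ [1157, 872, 1220, 1495]
Period 2:
Births: 872 × 0.243 = 212, 1220 × 0.534 = 651 → total 863
20–39: 1157 × 0.976 = 1129
40–59: 872 × 0.946 = 825
60–79: 1220 × 0.946 = 1154
Net migration: 20–39 + 130 → 1259
→ [863, 1259, 825, 1154]
Total after period 2: 863 + 1259 + 825 + 1154 = 4101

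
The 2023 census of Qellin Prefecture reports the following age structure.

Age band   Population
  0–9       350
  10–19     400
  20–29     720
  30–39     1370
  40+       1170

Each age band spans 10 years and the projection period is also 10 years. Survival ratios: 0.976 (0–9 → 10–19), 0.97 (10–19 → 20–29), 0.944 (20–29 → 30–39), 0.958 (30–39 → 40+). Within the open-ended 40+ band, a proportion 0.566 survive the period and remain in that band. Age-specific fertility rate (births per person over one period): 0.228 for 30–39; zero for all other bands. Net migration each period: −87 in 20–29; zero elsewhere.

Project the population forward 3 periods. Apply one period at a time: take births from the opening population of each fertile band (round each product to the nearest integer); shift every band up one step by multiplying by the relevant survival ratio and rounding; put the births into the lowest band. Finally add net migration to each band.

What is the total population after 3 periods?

Period 1:
Births: 1370 * 0.228 = 312
10–19: 350 * 0.976 = 342
20–29: 400 * 0.97 = 388
30–39: 720 * 0.944 = 680
40+: 1370 * 0.958 + 1170 * 0.566 = 1312 + 662 = 1974
Net migration: 20–29 − 87 → 301
End of period: [312, 342, 301, 680, 1974]
Period 2:
Births: 680 * 0.228 = 155
10–19: 312 * 0.976 = 305
20–29: 342 * 0.97 = 332
30–39: 301 * 0.944 = 284
40+: 680 * 0.958 + 1974 * 0.566 = 651 + 1117 = 1768
Net migration: 20–29 − 87 → 245
End of period: [155, 305, 245, 284, 1768]
Period 3:
Births: 284 * 0.228 = 65
10–19: 155 * 0.976 = 151
20–29: 305 * 0.97 = 296
30–39: 245 * 0.944 = 231
40+: 284 * 0.958 + 1768 * 0.566 = 272 + 1001 = 1273
Net migration: 20–29 − 87 → 209
End of period: [65, 151, 209, 231, 1273]
Total after period 3: 65 + 151 + 209 + 231 + 1273 = 1929

1929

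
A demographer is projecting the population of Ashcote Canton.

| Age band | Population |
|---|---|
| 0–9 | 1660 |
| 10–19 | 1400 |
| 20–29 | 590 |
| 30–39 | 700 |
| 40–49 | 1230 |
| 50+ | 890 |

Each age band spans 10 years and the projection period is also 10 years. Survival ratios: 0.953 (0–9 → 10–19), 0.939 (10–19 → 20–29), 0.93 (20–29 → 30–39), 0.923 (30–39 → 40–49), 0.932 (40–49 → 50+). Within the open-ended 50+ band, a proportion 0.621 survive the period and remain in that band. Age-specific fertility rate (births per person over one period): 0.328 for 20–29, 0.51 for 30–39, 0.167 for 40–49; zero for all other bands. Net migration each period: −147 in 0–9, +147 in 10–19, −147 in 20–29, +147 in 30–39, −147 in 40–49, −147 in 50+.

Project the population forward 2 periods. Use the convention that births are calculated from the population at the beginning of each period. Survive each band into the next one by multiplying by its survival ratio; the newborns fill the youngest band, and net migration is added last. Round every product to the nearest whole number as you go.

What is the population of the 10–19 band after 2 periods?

727

Numbering the bands 1..6 from youngest to oldest:
[period 1]
Births: 590 × 0.328 = 194 ; 700 × 0.51 = 357 ; 1230 × 0.167 = 205 → total 756
Band 2: 1660 × 0.953 = 1582
Band 3: 1400 × 0.939 = 1315
Band 4: 590 × 0.93 = 549
Band 5: 700 × 0.923 = 646
Band 6: 1230 × 0.932 + 890 × 0.621 = 1146 + 553 = 1699
Net migration: Band 1 − 147 → 609; Band 2 + 147 → 1729; Band 3 − 147 → 1168; Band 4 + 147 → 696; Band 5 − 147 → 499; Band 6 − 147 → 1552
Population now: 0–9=609, 10–19=1729, 20–29=1168, 30–39=696, 40–49=499, 50+=1552
[period 2]
Births: 1168 × 0.328 = 383 ; 696 × 0.51 = 355 ; 499 × 0.167 = 83 → total 821
Band 2: 609 × 0.953 = 580
Band 3: 1729 × 0.939 = 1624
Band 4: 1168 × 0.93 = 1086
Band 5: 696 × 0.923 = 642
Band 6: 499 × 0.932 + 1552 × 0.621 = 465 + 964 = 1429
Net migration: Band 1 − 147 → 674; Band 2 + 147 → 727; Band 3 − 147 → 1477; Band 4 + 147 → 1233; Band 5 − 147 → 495; Band 6 − 147 → 1282
Population now: 0–9=674, 10–19=727, 20–29=1477, 30–39=1233, 40–49=495, 50+=1282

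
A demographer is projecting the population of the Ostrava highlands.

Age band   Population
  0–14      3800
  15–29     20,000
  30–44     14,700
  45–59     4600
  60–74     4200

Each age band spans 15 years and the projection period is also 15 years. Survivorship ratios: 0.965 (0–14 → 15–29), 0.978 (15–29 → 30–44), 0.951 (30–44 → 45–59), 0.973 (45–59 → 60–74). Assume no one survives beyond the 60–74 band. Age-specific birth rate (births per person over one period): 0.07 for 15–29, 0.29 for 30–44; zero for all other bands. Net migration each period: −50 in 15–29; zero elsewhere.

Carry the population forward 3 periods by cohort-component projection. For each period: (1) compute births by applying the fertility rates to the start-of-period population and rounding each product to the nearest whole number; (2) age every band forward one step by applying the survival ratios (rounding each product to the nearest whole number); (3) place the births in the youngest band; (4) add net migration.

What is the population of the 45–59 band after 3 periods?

Numbering the bands 1..5 from youngest to oldest:
After projecting period 1:
Births: 20000 × 0.07 = 1400 ; 14700 × 0.29 = 4263 → total 5663
Band 2: 3800 × 0.965 = 3667
Band 3: 20000 × 0.978 = 19560
Band 4: 14700 × 0.951 = 13980
Band 5: 4600 × 0.973 = 4476
Net migration: Band 2 − 50 → 3617
End of period: [5663, 3617, 19560, 13980, 4476]
After projecting period 2:
Births: 3617 × 0.07 = 253 ; 19560 × 0.29 = 5672 → total 5925
Band 2: 5663 × 0.965 = 5465
Band 3: 3617 × 0.978 = 3537
Band 4: 19560 × 0.951 = 18602
Band 5: 13980 × 0.973 = 13603
Net migration: Band 2 − 50 → 5415
End of period: [5925, 5415, 3537, 18602, 13603]
After projecting period 3:
Births: 5415 × 0.07 = 379 ; 3537 × 0.29 = 1026 → total 1405
Band 2: 5925 × 0.965 = 5718
Band 3: 5415 × 0.978 = 5296
Band 4: 3537 × 0.951 = 3364
Band 5: 18602 × 0.973 = 18100
Net migration: Band 2 − 50 → 5668
End of period: [1405, 5668, 5296, 3364, 18100]

3364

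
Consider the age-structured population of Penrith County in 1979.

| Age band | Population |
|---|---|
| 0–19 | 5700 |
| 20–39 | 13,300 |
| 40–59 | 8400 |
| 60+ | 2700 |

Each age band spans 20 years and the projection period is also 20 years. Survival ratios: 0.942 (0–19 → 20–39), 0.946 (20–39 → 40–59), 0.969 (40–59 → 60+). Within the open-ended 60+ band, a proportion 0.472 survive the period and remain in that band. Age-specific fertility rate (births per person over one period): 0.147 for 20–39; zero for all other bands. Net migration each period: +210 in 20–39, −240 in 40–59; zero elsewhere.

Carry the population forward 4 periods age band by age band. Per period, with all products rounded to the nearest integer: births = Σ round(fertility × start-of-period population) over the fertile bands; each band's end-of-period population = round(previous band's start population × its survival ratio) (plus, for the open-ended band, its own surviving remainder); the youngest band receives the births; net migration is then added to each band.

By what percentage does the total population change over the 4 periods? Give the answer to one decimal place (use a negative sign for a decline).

-70.3

(Bands numbered youngest = 1 to oldest = 4.)
— Period 1 —
Births: 13300 × 0.147 = 1955
Band 2: 5700 × 0.942 = 5369
Band 3: 13300 × 0.946 = 12582
Band 4: 8400 × 0.969 + 2700 × 0.472 = 8140 + 1274 = 9414
Net migration: Band 2 + 210 → 5579; Band 3 − 240 → 12342
End of period: [1955, 5579, 12342, 9414]
— Period 2 —
Births: 5579 × 0.147 = 820
Band 2: 1955 × 0.942 = 1842
Band 3: 5579 × 0.946 = 5278
Band 4: 12342 × 0.969 + 9414 × 0.472 = 11959 + 4443 = 16402
Net migration: Band 2 + 210 → 2052; Band 3 − 240 → 5038
End of period: [820, 2052, 5038, 16402]
— Period 3 —
Births: 2052 × 0.147 = 302
Band 2: 820 × 0.942 = 772
Band 3: 2052 × 0.946 = 1941
Band 4: 5038 × 0.969 + 16402 × 0.472 = 4882 + 7742 = 12624
Net migration: Band 2 + 210 → 982; Band 3 − 240 → 1701
End of period: [302, 982, 1701, 12624]
— Period 4 —
Births: 982 × 0.147 = 144
Band 2: 302 × 0.942 = 284
Band 3: 982 × 0.946 = 929
Band 4: 1701 × 0.969 + 12624 × 0.472 = 1648 + 5959 = 7607
Net migration: Band 2 + 210 → 494; Band 3 − 240 → 689
End of period: [144, 494, 689, 7607]
Total: 30100 → 8934; change = -21166; percentage change = -70.3%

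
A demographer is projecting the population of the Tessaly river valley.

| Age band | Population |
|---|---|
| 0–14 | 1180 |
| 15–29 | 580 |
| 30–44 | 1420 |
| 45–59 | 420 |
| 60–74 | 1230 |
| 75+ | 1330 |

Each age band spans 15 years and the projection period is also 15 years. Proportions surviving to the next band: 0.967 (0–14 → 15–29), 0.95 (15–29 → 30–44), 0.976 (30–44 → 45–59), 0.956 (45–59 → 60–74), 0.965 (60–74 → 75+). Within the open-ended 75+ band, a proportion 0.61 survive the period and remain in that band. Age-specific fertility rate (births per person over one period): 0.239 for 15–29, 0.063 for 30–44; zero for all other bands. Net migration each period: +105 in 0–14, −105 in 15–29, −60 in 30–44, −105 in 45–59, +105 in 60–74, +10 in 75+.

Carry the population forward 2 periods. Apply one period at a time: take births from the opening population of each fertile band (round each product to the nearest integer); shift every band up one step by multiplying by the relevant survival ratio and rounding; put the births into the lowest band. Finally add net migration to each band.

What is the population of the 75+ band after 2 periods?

1724

Period 1:
Births: 580 * 0.239 = 139, 1420 * 0.063 = 89 → total 228
15–29: 1180 * 0.967 = 1141
30–44: 580 * 0.95 = 551
45–59: 1420 * 0.976 = 1386
60–74: 420 * 0.956 = 402
75+: 1230 * 0.965 + 1330 * 0.61 = 1187 + 811 = 1998
Net migration: 0–14 + 105 → 333; 15–29 − 105 → 1036; 30–44 − 60 → 491; 45–59 − 105 → 1281; 60–74 + 105 → 507; 75+ + 10 → 2008
End of period: [333, 1036, 491, 1281, 507, 2008]
Period 2:
Births: 1036 * 0.239 = 248, 491 * 0.063 = 31 → total 279
15–29: 333 * 0.967 = 322
30–44: 1036 * 0.95 = 984
45–59: 491 * 0.976 = 479
60–74: 1281 * 0.956 = 1225
75+: 507 * 0.965 + 2008 * 0.61 = 489 + 1225 = 1714
Net migration: 0–14 + 105 → 384; 15–29 − 105 → 217; 30–44 − 60 → 924; 45–59 − 105 → 374; 60–74 + 105 → 1330; 75+ + 10 → 1724
End of period: [384, 217, 924, 374, 1330, 1724]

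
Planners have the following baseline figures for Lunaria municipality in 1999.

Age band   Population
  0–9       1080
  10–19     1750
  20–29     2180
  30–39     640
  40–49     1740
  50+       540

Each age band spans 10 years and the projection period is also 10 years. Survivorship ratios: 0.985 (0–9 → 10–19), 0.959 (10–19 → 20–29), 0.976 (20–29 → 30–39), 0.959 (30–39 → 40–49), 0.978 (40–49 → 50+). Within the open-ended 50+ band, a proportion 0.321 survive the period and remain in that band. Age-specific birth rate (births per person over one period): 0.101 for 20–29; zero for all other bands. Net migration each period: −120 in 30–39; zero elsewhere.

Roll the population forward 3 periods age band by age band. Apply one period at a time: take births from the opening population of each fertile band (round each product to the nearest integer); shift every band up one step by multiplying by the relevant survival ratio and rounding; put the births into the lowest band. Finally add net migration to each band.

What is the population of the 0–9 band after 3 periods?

103

Let group 1 be 0–9 through group 6 = 50+.
Period 1.
Births: 2180 × 0.101 = 220
Group 2: 1080 × 0.985 = 1064
Group 3: 1750 × 0.959 = 1678
Group 4: 2180 × 0.976 = 2128
Group 5: 640 × 0.959 = 614
Group 6: 1740 × 0.978 + 540 × 0.321 = 1702 + 173 = 1875
Net migration: Group 4 − 120 → 2008
Giving 220 / 1064 / 1678 / 2008 / 614 / 1875.
Period 2.
Births: 1678 × 0.101 = 169
Group 2: 220 × 0.985 = 217
Group 3: 1064 × 0.959 = 1020
Group 4: 1678 × 0.976 = 1638
Group 5: 2008 × 0.959 = 1926
Group 6: 614 × 0.978 + 1875 × 0.321 = 600 + 602 = 1202
Net migration: Group 4 − 120 → 1518
Giving 169 / 217 / 1020 / 1518 / 1926 / 1202.
Period 3.
Births: 1020 × 0.101 = 103
Group 2: 169 × 0.985 = 166
Group 3: 217 × 0.959 = 208
Group 4: 1020 × 0.976 = 996
Group 5: 1518 × 0.959 = 1456
Group 6: 1926 × 0.978 + 1202 × 0.321 = 1884 + 386 = 2270
Net migration: Group 4 − 120 → 876
Giving 103 / 166 / 208 / 876 / 1456 / 2270.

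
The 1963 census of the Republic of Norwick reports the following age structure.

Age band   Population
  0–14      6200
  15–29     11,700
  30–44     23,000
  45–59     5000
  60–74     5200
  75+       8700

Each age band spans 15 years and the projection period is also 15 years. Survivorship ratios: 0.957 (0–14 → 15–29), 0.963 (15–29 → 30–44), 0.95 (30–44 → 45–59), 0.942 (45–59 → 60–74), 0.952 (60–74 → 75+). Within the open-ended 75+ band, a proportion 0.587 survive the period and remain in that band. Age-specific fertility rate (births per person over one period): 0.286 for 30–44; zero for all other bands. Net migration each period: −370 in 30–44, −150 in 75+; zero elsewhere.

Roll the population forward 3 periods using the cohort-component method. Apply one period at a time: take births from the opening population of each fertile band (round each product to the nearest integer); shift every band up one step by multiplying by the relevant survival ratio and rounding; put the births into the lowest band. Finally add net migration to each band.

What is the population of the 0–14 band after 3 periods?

1528

Let band 1 be 0–14 through band 6 = 75+.
Period 1.
Births: 23000 × 0.286 = 6578
Band 2: 6200 × 0.957 = 5933
Band 3: 11700 × 0.963 = 11267
Band 4: 23000 × 0.95 = 21850
Band 5: 5000 × 0.942 = 4710
Band 6: 5200 × 0.952 + 8700 × 0.587 = 4950 + 5107 = 10057
Net migration: Band 3 − 370 → 10897; Band 6 − 150 → 9907
→ [6578, 5933, 10897, 21850, 4710, 9907]
Period 2.
Births: 10897 × 0.286 = 3117
Band 2: 6578 × 0.957 = 6295
Band 3: 5933 × 0.963 = 5713
Band 4: 10897 × 0.95 = 10352
Band 5: 21850 × 0.942 = 20583
Band 6: 4710 × 0.952 + 9907 × 0.587 = 4484 + 5815 = 10299
Net migration: Band 3 − 370 → 5343; Band 6 − 150 → 10149
→ [3117, 6295, 5343, 10352, 20583, 10149]
Period 3.
Births: 5343 × 0.286 = 1528
Band 2: 3117 × 0.957 = 2983
Band 3: 6295 × 0.963 = 6062
Band 4: 5343 × 0.95 = 5076
Band 5: 10352 × 0.942 = 9752
Band 6: 20583 × 0.952 + 10149 × 0.587 = 19595 + 5957 = 25552
Net migration: Band 3 − 370 → 5692; Band 6 − 150 → 25402
→ [1528, 2983, 5692, 5076, 9752, 25402]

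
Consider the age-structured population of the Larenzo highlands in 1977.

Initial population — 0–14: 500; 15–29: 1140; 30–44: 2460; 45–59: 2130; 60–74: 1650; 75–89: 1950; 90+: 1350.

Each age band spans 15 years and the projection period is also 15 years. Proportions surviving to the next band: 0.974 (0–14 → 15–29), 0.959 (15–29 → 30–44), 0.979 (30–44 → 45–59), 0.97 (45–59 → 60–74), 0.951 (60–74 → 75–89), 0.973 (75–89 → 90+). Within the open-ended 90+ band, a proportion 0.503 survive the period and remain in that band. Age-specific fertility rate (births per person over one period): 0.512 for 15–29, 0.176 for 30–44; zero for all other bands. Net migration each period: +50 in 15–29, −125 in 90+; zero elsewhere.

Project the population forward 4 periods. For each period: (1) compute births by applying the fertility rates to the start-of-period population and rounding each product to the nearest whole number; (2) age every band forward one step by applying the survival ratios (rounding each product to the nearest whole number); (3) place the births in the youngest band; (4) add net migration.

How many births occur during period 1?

1017

— Period 1 —
Births: 1140 * 0.512 = 584 ; 2460 * 0.176 = 433 → total 1017
15–29: 500 * 0.974 = 487
30–44: 1140 * 0.959 = 1093
45–59: 2460 * 0.979 = 2408
60–74: 2130 * 0.97 = 2066
75–89: 1650 * 0.951 = 1569
90+: 1950 * 0.973 + 1350 * 0.503 = 1897 + 679 = 2576
Net migration: 15–29 + 50 → 537; 90+ − 125 → 2451
→ [1017, 537, 1093, 2408, 2066, 1569, 2451]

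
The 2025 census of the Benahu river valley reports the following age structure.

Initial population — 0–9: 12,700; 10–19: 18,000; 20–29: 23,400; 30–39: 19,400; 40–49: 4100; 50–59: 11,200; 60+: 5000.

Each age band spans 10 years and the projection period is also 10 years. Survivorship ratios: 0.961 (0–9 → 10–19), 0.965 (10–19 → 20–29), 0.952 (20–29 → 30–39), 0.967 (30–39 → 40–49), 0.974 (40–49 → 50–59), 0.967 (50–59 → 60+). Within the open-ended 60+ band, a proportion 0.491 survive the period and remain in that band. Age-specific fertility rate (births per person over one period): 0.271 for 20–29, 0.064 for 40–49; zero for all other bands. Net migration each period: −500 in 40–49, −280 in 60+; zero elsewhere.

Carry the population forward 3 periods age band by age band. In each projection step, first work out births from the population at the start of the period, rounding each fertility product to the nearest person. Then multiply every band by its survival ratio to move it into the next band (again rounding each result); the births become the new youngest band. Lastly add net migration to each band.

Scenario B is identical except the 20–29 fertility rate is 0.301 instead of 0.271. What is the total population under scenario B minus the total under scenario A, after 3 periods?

1505

(Groups numbered youngest = 1 to oldest = 7.)
— Period 1 —
Births: 23400 × 0.271 = 6341  |  4100 × 0.064 = 262 ⇒ total 6603
Group 2: 12700 × 0.961 = 12205
Group 3: 18000 × 0.965 = 17370
Group 4: 23400 × 0.952 = 22277
Group 5: 19400 × 0.967 = 18760
Group 6: 4100 × 0.974 = 3993
Group 7: 11200 × 0.967 + 5000 × 0.491 = 10830 + 2455 = 13285
Net migration: Group 5 − 500 → 18260; Group 7 − 280 → 13005
Population now: 0–9=6603, 10–19=12205, 20–29=17370, 30–39=22277, 40–49=18260, 50–59=3993, 60+=13005
— Period 2 —
Births: 17370 × 0.271 = 4707  |  18260 × 0.064 = 1169 ⇒ total 5876
Group 2: 6603 × 0.961 = 6345
Group 3: 12205 × 0.965 = 11778
Group 4: 17370 × 0.952 = 16536
Group 5: 22277 × 0.967 = 21542
Group 6: 18260 × 0.974 = 17785
Group 7: 3993 × 0.967 + 13005 × 0.491 = 3861 + 6385 = 10246
Net migration: Group 5 − 500 → 21042; Group 7 − 280 → 9966
Population now: 0–9=5876, 10–19=6345, 20–29=11778, 30–39=16536, 40–49=21042, 50–59=17785, 60+=9966
— Period 3 —
Births: 11778 × 0.271 = 3192  |  21042 × 0.064 = 1347 ⇒ total 4539
Group 2: 5876 × 0.961 = 5647
Group 3: 6345 × 0.965 = 6123
Group 4: 11778 × 0.952 = 11213
Group 5: 16536 × 0.967 = 15990
Group 6: 21042 × 0.974 = 20495
Group 7: 17785 × 0.967 + 9966 × 0.491 = 17198 + 4893 = 22091
Net migration: Group 5 − 500 → 15490; Group 7 − 280 → 21811
Population now: 0–9=4539, 10–19=5647, 20–29=6123, 30–39=11213, 40–49=15490, 50–59=20495, 60+=21811
Scenario A total after 3 periods: 85318
Scenario B projection —
— Period 1 —
Births: 23400 × 0.301 = 7043  |  4100 × 0.064 = 262 ⇒ total 7305
Group 2: 12700 × 0.961 = 12205
Group 3: 18000 × 0.965 = 17370
Group 4: 23400 × 0.952 = 22277
Group 5: 19400 × 0.967 = 18760
Group 6: 4100 × 0.974 = 3993
Group 7: 11200 × 0.967 + 5000 × 0.491 = 10830 + 2455 = 13285
Net migration: Group 5 − 500 → 18260; Group 7 − 280 → 13005
Population now: 0–9=7305, 10–19=12205, 20–29=17370, 30–39=22277, 40–49=18260, 50–59=3993, 60+=13005
— Period 2 —
Births: 17370 × 0.301 = 5228  |  18260 × 0.064 = 1169 ⇒ total 6397
Group 2: 7305 × 0.961 = 7020
Group 3: 12205 × 0.965 = 11778
Group 4: 17370 × 0.952 = 16536
Group 5: 22277 × 0.967 = 21542
Group 6: 18260 × 0.974 = 17785
Group 7: 3993 × 0.967 + 13005 × 0.491 = 3861 + 6385 = 10246
Net migration: Group 5 − 500 → 21042; Group 7 − 280 → 9966
Population now: 0–9=6397, 10–19=7020, 20–29=11778, 30–39=16536, 40–49=21042, 50–59=17785, 60+=9966
— Period 3 —
Births: 11778 × 0.301 = 3545  |  21042 × 0.064 = 1347 ⇒ total 4892
Group 2: 6397 × 0.961 = 6148
Group 3: 7020 × 0.965 = 6774
Group 4: 11778 × 0.952 = 11213
Group 5: 16536 × 0.967 = 15990
Group 6: 21042 × 0.974 = 20495
Group 7: 17785 × 0.967 + 9966 × 0.491 = 17198 + 4893 = 22091
Net migration: Group 5 − 500 → 15490; Group 7 − 280 → 21811
Population now: 0–9=4892, 10–19=6148, 20–29=6774, 30–39=11213, 40–49=15490, 50–59=20495, 60+=21811
Scenario B total after 3 periods: 86823
Difference B − A = 86823 − 85318 = 1505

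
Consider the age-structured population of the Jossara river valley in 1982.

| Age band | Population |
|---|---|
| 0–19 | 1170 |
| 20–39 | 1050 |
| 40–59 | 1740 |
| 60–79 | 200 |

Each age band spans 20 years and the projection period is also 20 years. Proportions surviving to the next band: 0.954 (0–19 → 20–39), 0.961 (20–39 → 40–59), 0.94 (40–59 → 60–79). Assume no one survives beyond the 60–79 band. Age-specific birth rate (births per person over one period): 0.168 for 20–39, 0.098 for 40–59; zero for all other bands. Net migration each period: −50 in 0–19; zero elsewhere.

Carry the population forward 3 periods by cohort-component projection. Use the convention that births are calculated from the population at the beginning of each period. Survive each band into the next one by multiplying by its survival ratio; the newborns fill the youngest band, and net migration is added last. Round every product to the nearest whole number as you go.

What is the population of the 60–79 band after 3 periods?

— Period 1 —
Births: 1050 * 0.168 = 176  |  1740 * 0.098 = 171 — total 347
20–39: 1170 * 0.954 = 1116
40–59: 1050 * 0.961 = 1009
60–79: 1740 * 0.94 = 1636
Net migration: 0–19 − 50 → 297
→ [297, 1116, 1009, 1636]
— Period 2 —
Births: 1116 * 0.168 = 187  |  1009 * 0.098 = 99 — total 286
20–39: 297 * 0.954 = 283
40–59: 1116 * 0.961 = 1072
60–79: 1009 * 0.94 = 948
Net migration: 0–19 − 50 → 236
→ [236, 283, 1072, 948]
— Period 3 —
Births: 283 * 0.168 = 48  |  1072 * 0.098 = 105 — total 153
20–39: 236 * 0.954 = 225
40–59: 283 * 0.961 = 272
60–79: 1072 * 0.94 = 1008
Net migration: 0–19 − 50 → 103
→ [103, 225, 272, 1008]

1008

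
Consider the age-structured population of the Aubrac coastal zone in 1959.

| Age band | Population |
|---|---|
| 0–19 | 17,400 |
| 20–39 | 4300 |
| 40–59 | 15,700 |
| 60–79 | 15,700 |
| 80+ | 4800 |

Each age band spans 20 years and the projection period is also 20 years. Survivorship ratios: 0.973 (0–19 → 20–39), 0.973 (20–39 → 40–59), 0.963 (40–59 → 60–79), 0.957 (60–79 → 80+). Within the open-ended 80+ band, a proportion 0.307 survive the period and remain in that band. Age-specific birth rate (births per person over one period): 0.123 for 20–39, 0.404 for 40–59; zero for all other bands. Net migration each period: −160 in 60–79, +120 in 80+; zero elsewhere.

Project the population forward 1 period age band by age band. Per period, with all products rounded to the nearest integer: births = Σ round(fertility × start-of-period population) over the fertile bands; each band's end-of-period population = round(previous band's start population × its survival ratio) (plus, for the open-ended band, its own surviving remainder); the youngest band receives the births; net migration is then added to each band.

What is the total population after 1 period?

Call the groups 1 to 5, youngest first.
Period 1:
Births: 4300 × 0.123 = 529, 15700 × 0.404 = 6343 — total 6872
Group 2: 17400 × 0.973 = 16930
Group 3: 4300 × 0.973 = 4184
Group 4: 15700 × 0.963 = 15119
Group 5: 15700 × 0.957 + 4800 × 0.307 = 15025 + 1474 = 16499
Net migration: Group 4 − 160 → 14959; Group 5 + 120 → 16619
Population now: 0–19=6872, 20–39=16930, 40–59=4184, 60–79=14959, 80+=16619
Total after period 1: 6872 + 16930 + 4184 + 14959 + 16619 = 59564

59564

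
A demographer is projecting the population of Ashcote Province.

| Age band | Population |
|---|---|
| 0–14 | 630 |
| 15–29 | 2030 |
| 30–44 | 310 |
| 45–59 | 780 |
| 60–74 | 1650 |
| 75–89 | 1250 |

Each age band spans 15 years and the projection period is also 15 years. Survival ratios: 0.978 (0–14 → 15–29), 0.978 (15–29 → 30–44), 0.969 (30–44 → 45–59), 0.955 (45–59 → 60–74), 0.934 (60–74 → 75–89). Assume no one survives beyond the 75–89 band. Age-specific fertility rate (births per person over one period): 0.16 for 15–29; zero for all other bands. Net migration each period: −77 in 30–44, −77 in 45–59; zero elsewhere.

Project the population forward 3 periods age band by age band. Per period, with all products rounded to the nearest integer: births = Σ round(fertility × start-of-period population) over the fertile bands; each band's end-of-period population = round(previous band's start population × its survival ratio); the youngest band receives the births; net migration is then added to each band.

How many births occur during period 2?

99

Numbering the bands 1..6 from youngest to oldest:
Period 1.
Births: 2030 * 0.16 = 325
Band 2: 630 * 0.978 = 616
Band 3: 2030 * 0.978 = 1985
Band 4: 310 * 0.969 = 300
Band 5: 780 * 0.955 = 745
Band 6: 1650 * 0.934 = 1541
Net migration: Band 3 − 77 → 1908; Band 4 − 77 → 223
End of period: [325, 616, 1908, 223, 745, 1541]
Period 2.
Births: 616 * 0.16 = 99
Band 2: 325 * 0.978 = 318
Band 3: 616 * 0.978 = 602
Band 4: 1908 * 0.969 = 1849
Band 5: 223 * 0.955 = 213
Band 6: 745 * 0.934 = 696
Net migration: Band 3 − 77 → 525; Band 4 − 77 → 1772
End of period: [99, 318, 525, 1772, 213, 696]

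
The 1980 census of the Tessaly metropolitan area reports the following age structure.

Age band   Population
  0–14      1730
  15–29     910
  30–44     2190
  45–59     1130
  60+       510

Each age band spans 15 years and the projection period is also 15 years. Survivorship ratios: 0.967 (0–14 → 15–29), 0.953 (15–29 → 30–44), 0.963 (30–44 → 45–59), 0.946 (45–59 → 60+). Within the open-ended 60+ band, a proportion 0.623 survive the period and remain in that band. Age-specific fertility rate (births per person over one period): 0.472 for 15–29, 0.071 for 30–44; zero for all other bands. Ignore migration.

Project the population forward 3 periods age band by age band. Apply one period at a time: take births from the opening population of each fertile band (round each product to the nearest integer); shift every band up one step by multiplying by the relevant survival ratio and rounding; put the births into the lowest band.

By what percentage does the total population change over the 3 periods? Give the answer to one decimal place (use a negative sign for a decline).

Period 1:
Births: 910 × 0.472 = 430, 2190 × 0.071 = 155 → total 585
15–29: 1730 × 0.967 = 1673
30–44: 910 × 0.953 = 867
45–59: 2190 × 0.963 = 2109
60+: 1130 × 0.946 + 510 × 0.623 = 1069 + 318 = 1387
→ [585, 1673, 867, 2109, 1387]
Period 2:
Births: 1673 × 0.472 = 790, 867 × 0.071 = 62 → total 852
15–29: 585 × 0.967 = 566
30–44: 1673 × 0.953 = 1594
45–59: 867 × 0.963 = 835
60+: 2109 × 0.946 + 1387 × 0.623 = 1995 + 864 = 2859
→ [852, 566, 1594, 835, 2859]
Period 3:
Births: 566 × 0.472 = 267, 1594 × 0.071 = 113 → total 380
15–29: 852 × 0.967 = 824
30–44: 566 × 0.953 = 539
45–59: 1594 × 0.963 = 1535
60+: 835 × 0.946 + 2859 × 0.623 = 790 + 1781 = 2571
→ [380, 824, 539, 1535, 2571]
Total: 6470 → 5849; change = -621; percentage change = -9.6%

-9.6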